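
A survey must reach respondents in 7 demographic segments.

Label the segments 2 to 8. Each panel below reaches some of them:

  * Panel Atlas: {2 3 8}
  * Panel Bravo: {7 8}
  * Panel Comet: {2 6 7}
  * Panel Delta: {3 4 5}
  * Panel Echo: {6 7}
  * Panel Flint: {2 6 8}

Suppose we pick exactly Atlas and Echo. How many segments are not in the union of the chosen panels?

2

Union of Atlas, Echo = {2, 3, 6, 7, 8}.
Not covered: 4, 5 — 2 segments.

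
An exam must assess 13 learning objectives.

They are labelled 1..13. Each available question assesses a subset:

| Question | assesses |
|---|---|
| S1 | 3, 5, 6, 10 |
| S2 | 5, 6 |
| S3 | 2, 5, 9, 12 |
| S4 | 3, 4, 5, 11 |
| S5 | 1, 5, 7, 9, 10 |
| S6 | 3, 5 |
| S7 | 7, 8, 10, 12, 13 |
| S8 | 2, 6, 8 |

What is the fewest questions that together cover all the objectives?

S4 and S5 and S7 and S8 together: S4 ∪ S5 ∪ S7 ∪ S8 = {1, 2, 3, 4, 5, 6, 7, 8, 9, 10, 11, 12, 13} — every objective is covered.
Only S5 contains 1, so S5 is forced; the remaining 8 objectives need at least 3 more questions (each remaining question adds at most 3) — so at least 4 questions are needed, and 4 is optimal.

4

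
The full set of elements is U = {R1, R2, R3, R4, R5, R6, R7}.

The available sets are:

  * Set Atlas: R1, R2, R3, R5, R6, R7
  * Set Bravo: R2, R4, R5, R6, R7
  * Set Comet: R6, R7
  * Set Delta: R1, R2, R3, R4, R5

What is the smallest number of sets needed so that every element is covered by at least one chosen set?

2

Take {Bravo, Delta}. Their union is {R1, R2, R3, R4, R5, R6, R7}, which is all 7 elements.
No single set has all 7 elements (the largest, Atlas, has 6), so 2 is optimal.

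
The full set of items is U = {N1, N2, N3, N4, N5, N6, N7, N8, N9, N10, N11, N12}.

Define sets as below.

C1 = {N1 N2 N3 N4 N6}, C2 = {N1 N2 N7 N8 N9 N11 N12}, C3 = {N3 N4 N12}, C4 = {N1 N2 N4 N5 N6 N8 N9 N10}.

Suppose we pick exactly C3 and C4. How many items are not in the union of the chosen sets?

Union of C3, C4 = {N1, N2, N3, N4, N5, N6, N8, N9, N10, N12}.
Not covered: N7, N11 — 2 items.

2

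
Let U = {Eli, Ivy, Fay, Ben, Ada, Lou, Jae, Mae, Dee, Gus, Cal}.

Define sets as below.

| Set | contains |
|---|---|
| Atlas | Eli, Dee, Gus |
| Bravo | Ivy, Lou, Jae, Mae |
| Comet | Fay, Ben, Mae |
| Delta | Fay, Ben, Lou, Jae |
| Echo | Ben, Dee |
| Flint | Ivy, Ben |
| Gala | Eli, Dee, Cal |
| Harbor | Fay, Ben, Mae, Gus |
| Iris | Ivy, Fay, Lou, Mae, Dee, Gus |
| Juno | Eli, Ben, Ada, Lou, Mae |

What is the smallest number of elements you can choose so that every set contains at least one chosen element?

3

H = {Ben, Mae, Dee} meets every set (each contains at least one member of H), and |H| = 3.
No choice of 2 elements meets every set, so 3 is the minimum.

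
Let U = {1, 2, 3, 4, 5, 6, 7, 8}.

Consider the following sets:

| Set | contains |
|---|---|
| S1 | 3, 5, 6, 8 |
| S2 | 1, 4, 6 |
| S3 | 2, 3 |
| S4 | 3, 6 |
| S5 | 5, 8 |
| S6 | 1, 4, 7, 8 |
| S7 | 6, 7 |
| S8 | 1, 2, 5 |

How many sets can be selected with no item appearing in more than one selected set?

S2, S3, S5 are pairwise disjoint (S2={1,4,6}; S3={2,3}; S5={5,8}).
Every remaining set overlaps one of these, and no 4 of the listed sets are pairwise disjoint, so 3 is the maximum.

3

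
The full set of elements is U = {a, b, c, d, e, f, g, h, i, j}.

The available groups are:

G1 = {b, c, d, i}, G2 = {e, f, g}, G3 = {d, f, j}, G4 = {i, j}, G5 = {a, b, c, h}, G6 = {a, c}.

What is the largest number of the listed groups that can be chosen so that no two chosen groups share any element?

G2, G4, G5 are pairwise disjoint (G2={e,f,g}; G4={i,j}; G5={a,b,c,h}).
Every remaining group overlaps one of these, and no 4 of the listed groups are pairwise disjoint, so 3 is the maximum.

3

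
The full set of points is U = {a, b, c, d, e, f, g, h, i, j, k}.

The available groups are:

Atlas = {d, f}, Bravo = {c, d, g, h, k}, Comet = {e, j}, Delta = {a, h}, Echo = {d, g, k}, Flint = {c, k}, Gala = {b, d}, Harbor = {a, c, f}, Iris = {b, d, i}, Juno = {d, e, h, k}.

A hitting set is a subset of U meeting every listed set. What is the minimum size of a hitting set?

Take T = {c, d, h, j}. Each listed group contains at least one of these, so T is a hitting set of size 4.
The groups Comet, Delta, Flint, Iris are pairwise disjoint, so any hitting set needs a separate point for each — at least 4. Hence 4 is optimal.

4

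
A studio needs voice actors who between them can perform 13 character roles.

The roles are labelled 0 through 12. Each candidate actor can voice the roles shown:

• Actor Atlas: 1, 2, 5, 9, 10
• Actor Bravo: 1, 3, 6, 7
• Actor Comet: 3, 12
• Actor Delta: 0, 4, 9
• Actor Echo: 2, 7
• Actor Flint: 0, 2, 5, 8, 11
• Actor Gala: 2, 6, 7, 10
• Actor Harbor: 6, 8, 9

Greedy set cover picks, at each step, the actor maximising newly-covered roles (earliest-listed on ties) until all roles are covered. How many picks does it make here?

Greedy: pick Atlas (covers 5 new) → pick Bravo (covers 3 new) → pick Flint (covers 3 new) → pick Comet (covers 1 new) → pick Delta (covers 1 new). Total picks: 5.

5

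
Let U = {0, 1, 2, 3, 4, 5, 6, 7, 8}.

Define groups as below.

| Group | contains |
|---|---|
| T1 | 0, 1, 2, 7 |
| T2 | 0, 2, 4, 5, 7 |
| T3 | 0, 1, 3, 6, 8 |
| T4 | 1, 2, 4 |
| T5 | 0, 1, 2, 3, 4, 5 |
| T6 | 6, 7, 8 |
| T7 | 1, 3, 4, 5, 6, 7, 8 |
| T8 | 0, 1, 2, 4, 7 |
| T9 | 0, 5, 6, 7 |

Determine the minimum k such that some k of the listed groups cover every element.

Take {T2, T3}. Their union is {0, 1, 2, 3, 4, 5, 6, 7, 8}, which is all 9 elements.
No single group has all 9 elements (the largest, T7, has 7), so 2 is optimal.

2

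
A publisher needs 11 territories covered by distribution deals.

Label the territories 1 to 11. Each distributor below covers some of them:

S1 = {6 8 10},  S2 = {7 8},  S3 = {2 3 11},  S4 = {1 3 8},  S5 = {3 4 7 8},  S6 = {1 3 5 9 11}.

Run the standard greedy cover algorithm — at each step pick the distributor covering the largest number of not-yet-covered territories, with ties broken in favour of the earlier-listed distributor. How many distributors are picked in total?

4

Greedy: pick S6 (covers 5 new) → pick S1 (covers 3 new) → pick S5 (covers 2 new) → pick S3 (covers 1 new). Total picks: 4.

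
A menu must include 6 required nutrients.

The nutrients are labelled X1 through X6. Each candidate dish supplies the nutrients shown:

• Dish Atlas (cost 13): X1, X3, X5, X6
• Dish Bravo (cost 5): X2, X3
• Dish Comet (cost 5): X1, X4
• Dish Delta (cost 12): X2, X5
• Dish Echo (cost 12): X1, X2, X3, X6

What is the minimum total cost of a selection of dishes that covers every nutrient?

23

Atlas, Bravo, Comet together cover every nutrient (Atlas ∪ Bravo ∪ Comet = {X1, X2, X3, X4, X5, X6}); total cost 13 + 5 + 5 = 23.
No covering selection has total cost below 23.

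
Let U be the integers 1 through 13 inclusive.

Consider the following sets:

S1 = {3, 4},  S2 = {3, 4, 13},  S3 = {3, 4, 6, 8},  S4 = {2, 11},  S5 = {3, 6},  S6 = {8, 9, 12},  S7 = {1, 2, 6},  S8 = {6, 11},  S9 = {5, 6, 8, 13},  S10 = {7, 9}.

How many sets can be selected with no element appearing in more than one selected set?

4

S1, S4, S9, S10 are pairwise disjoint (S1={3,4}; S4={2,11}; S9={5,6,8,13}; S10={7,9}).
Every remaining set overlaps one of these, and no 5 of the listed sets are pairwise disjoint, so 4 is the maximum.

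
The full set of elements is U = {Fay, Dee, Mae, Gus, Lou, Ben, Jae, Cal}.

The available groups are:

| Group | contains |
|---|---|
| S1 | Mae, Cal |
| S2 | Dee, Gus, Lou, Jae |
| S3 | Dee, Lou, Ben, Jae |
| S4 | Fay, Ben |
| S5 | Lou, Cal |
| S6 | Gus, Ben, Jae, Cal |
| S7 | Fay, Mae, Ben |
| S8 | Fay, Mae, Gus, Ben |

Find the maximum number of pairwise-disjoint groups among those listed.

3

S1, S2, S4 are pairwise disjoint (S1={Mae,Cal}; S2={Dee,Gus,Lou,Jae}; S4={Fay,Ben}).
Every remaining group overlaps one of these, and no 4 of the listed groups are pairwise disjoint, so 3 is the maximum.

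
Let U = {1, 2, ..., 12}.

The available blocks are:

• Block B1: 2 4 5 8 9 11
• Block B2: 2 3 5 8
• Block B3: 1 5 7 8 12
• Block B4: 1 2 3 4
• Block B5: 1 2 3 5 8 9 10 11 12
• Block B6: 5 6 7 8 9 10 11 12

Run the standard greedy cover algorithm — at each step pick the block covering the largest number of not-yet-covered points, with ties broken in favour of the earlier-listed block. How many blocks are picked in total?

Greedy: pick B5 (covers 9 new) → pick B6 (covers 2 new) → pick B1 (covers 1 new). Total picks: 3.
(The true minimum cover uses only 2 blocks, so greedy is not optimal here.)

3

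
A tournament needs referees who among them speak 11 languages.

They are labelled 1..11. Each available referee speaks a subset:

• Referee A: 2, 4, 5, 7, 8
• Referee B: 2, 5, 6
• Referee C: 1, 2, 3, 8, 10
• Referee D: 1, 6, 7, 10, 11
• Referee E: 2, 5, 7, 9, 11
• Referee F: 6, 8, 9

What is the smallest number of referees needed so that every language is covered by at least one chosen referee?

4

A and C and D and F together: A ∪ C ∪ D ∪ F = {1, 2, 3, 4, 5, 6, 7, 8, 9, 10, 11} — every language is covered.
No 3 of the 6 referees cover everything (all 20 combinations miss at least one language), so 4 is optimal.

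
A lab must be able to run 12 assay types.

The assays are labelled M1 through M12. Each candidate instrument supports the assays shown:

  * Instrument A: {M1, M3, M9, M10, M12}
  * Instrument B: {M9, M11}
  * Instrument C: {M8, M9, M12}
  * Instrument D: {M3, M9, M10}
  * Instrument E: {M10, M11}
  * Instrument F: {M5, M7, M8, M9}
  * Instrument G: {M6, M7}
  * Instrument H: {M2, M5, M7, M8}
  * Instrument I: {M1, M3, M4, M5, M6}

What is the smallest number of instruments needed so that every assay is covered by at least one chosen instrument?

4

Take {A, B, H, I}. Their union is {M1, M2, M3, M4, M5, M6, M7, M8, M9, M10, M11, M12}, which is all 12 assays.
Only I contains M4, so I is forced; the remaining 7 assays need at least 3 more instruments (each remaining instrument adds at most 3) — so at least 4 instruments are needed, and 4 is optimal.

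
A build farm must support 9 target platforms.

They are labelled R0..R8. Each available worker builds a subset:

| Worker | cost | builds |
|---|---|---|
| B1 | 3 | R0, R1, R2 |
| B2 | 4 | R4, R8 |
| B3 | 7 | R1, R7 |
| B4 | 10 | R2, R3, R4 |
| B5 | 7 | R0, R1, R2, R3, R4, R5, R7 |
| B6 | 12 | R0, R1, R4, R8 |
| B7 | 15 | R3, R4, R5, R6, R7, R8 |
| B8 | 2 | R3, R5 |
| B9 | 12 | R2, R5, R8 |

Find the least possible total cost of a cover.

B1, B7 together cover every platform (B1 ∪ B7 = {R0, R1, R2, R3, R4, R5, R6, R7, R8}); total cost 3 + 15 = 18.
The greedy pick B1, B8, B2, B3, B7 costs 31; no covering selection beats 18.

18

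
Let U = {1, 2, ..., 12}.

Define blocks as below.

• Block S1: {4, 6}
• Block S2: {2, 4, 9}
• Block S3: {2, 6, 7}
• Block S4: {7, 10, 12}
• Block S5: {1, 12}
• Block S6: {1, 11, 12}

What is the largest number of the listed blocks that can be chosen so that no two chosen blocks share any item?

2

S1, S6 are pairwise disjoint (S1={4,6}; S6={1,11,12}).
Every remaining block overlaps one of these, and no 3 of the listed blocks are pairwise disjoint, so 2 is the maximum.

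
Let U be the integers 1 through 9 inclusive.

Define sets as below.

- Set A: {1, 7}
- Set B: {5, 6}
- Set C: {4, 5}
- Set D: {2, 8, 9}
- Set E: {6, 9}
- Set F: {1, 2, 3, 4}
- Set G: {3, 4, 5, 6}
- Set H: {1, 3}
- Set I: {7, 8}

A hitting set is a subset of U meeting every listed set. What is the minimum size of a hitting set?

The 4 elements {1, 5, 6, 8} hit every set.
The sets C, E, H, I are pairwise disjoint, so any hitting set needs a separate element for each — at least 4. Hence 4 is optimal.

4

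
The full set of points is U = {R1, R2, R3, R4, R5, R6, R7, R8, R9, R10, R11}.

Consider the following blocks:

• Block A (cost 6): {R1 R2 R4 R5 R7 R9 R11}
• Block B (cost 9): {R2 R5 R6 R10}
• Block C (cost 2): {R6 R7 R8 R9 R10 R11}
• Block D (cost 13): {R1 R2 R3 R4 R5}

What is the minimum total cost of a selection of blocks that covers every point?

15

C, D together cover every point (C ∪ D = {R1, R2, R3, R4, R5, R6, R7, R8, R9, R10, R11}); total cost 2 + 13 = 15.
The greedy pick C, A, D costs 21; no covering selection beats 15.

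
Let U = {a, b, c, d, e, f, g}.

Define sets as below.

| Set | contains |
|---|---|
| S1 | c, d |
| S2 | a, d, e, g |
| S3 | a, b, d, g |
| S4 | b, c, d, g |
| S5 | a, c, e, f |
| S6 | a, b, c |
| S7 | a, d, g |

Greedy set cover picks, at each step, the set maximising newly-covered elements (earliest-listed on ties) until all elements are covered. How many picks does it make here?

Greedy: pick S2 (covers 4 new) → pick S4 (covers 2 new) → pick S5 (covers 1 new). Total picks: 3.
(The true minimum cover uses only 2 sets, so greedy is not optimal here.)

3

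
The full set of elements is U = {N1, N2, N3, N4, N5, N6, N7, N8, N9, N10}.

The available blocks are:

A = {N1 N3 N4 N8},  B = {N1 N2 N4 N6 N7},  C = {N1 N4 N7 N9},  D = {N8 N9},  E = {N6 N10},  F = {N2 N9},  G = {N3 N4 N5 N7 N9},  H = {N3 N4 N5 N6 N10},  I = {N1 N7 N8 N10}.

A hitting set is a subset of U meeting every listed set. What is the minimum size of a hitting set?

3

Take T = {N1, N9, N10}. Each listed block contains at least one of these, so T is a hitting set of size 3.
The blocks A, E, F are pairwise disjoint, so any hitting set needs a separate element for each — at least 3. Hence 3 is optimal.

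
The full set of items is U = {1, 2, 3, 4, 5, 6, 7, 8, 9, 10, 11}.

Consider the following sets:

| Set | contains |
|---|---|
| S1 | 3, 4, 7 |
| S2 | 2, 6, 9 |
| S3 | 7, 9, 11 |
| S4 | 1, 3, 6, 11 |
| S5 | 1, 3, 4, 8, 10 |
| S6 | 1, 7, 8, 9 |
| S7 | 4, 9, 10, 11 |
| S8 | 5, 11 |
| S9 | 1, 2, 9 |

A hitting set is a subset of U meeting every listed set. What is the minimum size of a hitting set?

Take H = {3, 5, 9}. Each listed set contains at least one of these, so H is a hitting set of size 3.
The sets S2, S5, S8 are pairwise disjoint, so any hitting set needs a separate item for each — at least 3. Hence 3 is optimal.

3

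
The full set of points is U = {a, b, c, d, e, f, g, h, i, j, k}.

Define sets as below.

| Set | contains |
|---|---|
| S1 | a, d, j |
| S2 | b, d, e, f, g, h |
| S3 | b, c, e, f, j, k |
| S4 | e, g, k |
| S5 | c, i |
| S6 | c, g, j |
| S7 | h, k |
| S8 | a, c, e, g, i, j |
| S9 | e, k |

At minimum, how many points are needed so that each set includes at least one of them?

3

Take T = {c, d, k}. Each listed set contains at least one of these, so T is a hitting set of size 3.
The sets S1, S5, S7 are pairwise disjoint, so any hitting set needs a separate point for each — at least 3. Hence 3 is optimal.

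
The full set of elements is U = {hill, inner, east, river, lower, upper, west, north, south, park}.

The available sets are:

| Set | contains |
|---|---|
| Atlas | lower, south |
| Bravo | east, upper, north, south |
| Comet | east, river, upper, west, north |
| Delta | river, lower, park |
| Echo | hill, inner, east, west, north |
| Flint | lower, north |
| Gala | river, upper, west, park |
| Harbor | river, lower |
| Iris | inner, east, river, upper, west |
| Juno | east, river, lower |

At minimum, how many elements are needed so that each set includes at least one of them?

Take H = {lower, upper, north}. Each listed set contains at least one of these, so H is a hitting set of size 3.
No choice of 2 elements meets every set, so 3 is the minimum.

3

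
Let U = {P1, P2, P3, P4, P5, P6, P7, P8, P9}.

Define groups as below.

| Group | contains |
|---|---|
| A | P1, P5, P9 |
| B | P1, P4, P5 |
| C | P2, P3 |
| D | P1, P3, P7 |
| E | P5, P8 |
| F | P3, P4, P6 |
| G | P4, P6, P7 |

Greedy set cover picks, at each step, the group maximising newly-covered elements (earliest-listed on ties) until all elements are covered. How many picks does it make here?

5

Greedy: pick A (covers 3 new) → pick F (covers 3 new) → pick C (covers 1 new) → pick D (covers 1 new) → pick E (covers 1 new). Total picks: 5.
(The true minimum cover uses only 4 groups, so greedy is not optimal here.)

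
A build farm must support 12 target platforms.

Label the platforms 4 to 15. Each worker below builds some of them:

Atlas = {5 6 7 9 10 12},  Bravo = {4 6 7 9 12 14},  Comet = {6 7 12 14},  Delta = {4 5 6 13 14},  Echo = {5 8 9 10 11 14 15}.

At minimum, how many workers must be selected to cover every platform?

3

Comet and Delta and Echo together: Comet ∪ Delta ∪ Echo = {4, 5, 6, 7, 8, 9, 10, 11, 12, 13, 14, 15} — every platform is covered.
Only Echo contains 8, so Echo is forced; the remaining 5 platforms need at least 2 more workers (each remaining worker adds at most 4) — so at least 3 workers are needed, and 3 is optimal.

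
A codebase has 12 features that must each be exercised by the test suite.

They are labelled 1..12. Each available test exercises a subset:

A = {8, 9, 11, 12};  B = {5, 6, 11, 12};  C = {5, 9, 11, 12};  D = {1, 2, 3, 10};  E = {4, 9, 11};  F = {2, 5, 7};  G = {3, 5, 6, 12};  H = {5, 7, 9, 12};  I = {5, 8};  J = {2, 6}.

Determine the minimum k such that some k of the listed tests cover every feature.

Take {D, E, G, H, I}. Their union is {1, 2, 3, 4, 5, 6, 7, 8, 9, 10, 11, 12}, which is all 12 features.
No 4 of the 10 tests cover everything (all 210 combinations miss at least one feature), so 5 is optimal.

5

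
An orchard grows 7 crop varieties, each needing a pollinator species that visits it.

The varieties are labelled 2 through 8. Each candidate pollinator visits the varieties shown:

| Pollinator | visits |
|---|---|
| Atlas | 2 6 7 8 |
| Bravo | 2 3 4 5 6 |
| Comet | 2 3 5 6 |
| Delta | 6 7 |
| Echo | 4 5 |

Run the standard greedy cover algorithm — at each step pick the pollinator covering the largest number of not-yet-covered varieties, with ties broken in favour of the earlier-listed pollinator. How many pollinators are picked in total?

2

Greedy: pick Bravo (covers 5 new) → pick Atlas (covers 2 new). Total picks: 2.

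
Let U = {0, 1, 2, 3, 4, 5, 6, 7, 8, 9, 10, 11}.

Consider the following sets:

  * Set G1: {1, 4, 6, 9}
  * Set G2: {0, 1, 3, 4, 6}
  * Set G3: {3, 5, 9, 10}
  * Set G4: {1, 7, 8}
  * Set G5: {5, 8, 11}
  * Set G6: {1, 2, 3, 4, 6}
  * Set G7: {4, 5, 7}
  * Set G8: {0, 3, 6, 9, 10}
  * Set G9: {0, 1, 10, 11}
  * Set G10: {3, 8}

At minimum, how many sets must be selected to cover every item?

4

G3 and G4 and G6 and G9 together: G3 ∪ G4 ∪ G6 ∪ G9 = {0, 1, 2, 3, 4, 5, 6, 7, 8, 9, 10, 11} — every item is covered.
Only G6 contains 2, so G6 is forced; the remaining 7 items need at least 3 more sets (each remaining set adds at most 3) — so at least 4 sets are needed, and 4 is optimal.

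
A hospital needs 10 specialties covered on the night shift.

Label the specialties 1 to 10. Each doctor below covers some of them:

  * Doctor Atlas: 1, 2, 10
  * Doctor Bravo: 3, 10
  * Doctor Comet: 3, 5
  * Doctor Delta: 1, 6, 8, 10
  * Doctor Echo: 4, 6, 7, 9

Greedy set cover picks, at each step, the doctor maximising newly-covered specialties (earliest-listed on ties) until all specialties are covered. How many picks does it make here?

Greedy: pick Delta (covers 4 new) → pick Echo (covers 3 new) → pick Comet (covers 2 new) → pick Atlas (covers 1 new). Total picks: 4.

4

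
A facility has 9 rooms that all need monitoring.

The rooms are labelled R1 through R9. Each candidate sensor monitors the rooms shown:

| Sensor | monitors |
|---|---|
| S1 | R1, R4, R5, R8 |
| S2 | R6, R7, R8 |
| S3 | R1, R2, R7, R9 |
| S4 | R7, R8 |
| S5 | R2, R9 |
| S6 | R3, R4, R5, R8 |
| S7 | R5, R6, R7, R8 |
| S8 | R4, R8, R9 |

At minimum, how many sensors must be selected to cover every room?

Take {S2, S3, S6}. Their union is {R1, R2, R3, R4, R5, R6, R7, R8, R9}, which is all 9 rooms.
Each sensor has at most 4 rooms, and 2·4 = 8 < 9 — so at least 3 sensors are needed, and 3 is optimal.

3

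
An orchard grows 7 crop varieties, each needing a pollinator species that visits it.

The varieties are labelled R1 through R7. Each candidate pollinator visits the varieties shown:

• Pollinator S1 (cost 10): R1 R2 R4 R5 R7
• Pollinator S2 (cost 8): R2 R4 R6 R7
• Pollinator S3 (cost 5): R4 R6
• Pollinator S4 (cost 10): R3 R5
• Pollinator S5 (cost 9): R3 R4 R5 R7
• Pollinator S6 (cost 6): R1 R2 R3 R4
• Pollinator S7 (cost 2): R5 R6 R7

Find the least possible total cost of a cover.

8

S6, S7 together cover every variety (S6 ∪ S7 = {R1, R2, R3, R4, R5, R6, R7}); total cost 6 + 2 = 8.
No covering selection has total cost below 8.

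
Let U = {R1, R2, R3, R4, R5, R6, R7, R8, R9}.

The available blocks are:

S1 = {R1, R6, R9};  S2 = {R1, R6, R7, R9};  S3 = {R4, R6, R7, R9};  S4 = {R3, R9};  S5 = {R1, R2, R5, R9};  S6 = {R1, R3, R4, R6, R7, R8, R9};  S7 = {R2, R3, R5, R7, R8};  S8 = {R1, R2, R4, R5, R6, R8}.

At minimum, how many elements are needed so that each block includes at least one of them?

2

Take H = {R8, R9}. Each listed block contains at least one of these, so H is a hitting set of size 2.
The blocks S1, S7 are pairwise disjoint, so any hitting set needs a separate element for each — at least 2. Hence 2 is optimal.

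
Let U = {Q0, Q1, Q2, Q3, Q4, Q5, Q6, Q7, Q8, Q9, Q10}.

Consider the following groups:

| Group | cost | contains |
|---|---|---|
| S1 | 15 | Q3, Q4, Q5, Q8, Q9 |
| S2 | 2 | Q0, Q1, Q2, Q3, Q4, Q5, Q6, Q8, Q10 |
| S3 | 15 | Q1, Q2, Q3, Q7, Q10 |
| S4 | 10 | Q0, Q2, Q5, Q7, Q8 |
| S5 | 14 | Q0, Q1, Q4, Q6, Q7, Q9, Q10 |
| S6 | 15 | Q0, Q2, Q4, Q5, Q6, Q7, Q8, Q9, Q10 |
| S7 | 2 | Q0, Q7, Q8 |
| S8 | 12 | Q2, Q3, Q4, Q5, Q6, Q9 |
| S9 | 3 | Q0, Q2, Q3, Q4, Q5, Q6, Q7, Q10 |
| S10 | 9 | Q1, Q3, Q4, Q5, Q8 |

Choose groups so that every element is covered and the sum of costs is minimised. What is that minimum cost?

16

S2, S5 together cover every element (S2 ∪ S5 = {Q0, Q1, Q2, Q3, Q4, Q5, Q6, Q7, Q8, Q9, Q10}); total cost 2 + 14 = 16.
No covering selection has total cost below 16.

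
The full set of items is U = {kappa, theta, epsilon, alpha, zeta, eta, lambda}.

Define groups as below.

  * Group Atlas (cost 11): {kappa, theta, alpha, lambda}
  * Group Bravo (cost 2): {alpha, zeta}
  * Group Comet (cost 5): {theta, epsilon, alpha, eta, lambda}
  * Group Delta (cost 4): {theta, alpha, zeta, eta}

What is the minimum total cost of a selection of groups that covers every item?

18

Atlas, Bravo, Comet together cover every item (Atlas ∪ Bravo ∪ Comet = {kappa, theta, epsilon, alpha, zeta, eta, lambda}); total cost 11 + 2 + 5 = 18.
No covering selection has total cost below 18.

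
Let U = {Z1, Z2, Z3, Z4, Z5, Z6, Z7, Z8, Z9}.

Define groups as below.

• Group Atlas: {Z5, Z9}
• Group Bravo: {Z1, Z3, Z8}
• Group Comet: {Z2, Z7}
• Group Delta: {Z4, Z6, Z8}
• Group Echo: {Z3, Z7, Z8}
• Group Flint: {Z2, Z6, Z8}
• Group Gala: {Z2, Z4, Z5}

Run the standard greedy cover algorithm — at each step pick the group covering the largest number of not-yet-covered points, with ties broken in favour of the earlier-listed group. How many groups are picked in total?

5

Greedy: pick Bravo (covers 3 new) → pick Gala (covers 3 new) → pick Atlas (covers 1 new) → pick Comet (covers 1 new) → pick Delta (covers 1 new). Total picks: 5.
(The true minimum cover uses only 4 groups, so greedy is not optimal here.)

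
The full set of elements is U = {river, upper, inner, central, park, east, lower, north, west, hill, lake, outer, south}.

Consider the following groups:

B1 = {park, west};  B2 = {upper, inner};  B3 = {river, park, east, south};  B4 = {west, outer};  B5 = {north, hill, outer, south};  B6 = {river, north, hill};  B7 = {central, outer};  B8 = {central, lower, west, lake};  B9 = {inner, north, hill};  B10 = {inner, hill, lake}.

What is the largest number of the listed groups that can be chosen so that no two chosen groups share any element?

4

B1, B2, B6, B7 are pairwise disjoint (B1={park,west}; B2={upper,inner}; B6={river,north,hill}; B7={central,outer}).
Every remaining group overlaps one of these, and no 5 of the listed groups are pairwise disjoint, so 4 is the maximum.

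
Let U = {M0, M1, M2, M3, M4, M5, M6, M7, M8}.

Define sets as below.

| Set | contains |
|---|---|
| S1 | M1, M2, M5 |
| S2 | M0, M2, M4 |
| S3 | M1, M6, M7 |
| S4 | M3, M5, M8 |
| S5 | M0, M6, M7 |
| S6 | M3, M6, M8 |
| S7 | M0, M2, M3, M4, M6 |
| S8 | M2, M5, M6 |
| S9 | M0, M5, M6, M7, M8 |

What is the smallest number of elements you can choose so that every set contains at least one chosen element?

3

The 3 elements {M2, M6, M8} hit every set.
The sets S2, S3, S4 are pairwise disjoint, so any hitting set needs a separate element for each — at least 3. Hence 3 is optimal.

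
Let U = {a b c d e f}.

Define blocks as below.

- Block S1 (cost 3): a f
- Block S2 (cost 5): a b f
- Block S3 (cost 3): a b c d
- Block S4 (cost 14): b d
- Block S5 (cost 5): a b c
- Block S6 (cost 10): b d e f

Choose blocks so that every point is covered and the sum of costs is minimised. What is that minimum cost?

S3, S6 together cover every point (S3 ∪ S6 = {a, b, c, d, e, f}); total cost 3 + 10 = 13.
The greedy pick S3, S1, S6 costs 16; no covering selection beats 13.

13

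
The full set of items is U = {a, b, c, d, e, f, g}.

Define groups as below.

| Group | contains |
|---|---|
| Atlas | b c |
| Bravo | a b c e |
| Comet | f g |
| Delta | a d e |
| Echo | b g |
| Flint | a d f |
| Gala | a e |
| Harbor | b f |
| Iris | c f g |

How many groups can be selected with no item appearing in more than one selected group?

3

Atlas, Comet, Gala are pairwise disjoint (Atlas={b,c}; Comet={f,g}; Gala={a,e}).
Every remaining group overlaps one of these, and no 4 of the listed groups are pairwise disjoint, so 3 is the maximum.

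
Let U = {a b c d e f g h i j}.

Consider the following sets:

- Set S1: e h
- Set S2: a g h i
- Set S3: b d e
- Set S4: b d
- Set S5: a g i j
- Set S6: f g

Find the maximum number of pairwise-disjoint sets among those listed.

S1, S4, S5 are pairwise disjoint (S1={e,h}; S4={b,d}; S5={a,g,i,j}).
Every remaining set overlaps one of these, and no 4 of the listed sets are pairwise disjoint, so 3 is the maximum.

3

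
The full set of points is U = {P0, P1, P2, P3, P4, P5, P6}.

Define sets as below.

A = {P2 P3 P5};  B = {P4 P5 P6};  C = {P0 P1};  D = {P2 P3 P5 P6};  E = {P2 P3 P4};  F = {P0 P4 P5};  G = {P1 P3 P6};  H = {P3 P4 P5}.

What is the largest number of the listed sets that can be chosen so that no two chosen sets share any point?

2

F, G are pairwise disjoint (F={P0,P4,P5}; G={P1,P3,P6}).
Every remaining set overlaps one of these, and no 3 of the listed sets are pairwise disjoint, so 2 is the maximum.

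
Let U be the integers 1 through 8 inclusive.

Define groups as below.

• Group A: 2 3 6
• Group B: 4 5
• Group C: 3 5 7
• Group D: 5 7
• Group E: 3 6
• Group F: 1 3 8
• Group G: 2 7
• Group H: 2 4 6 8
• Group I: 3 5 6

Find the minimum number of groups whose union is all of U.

3

Take {C, F, H}. Their union is {1, 2, 3, 4, 5, 6, 7, 8}, which is all 8 points.
Only F contains 1, so F is forced; the remaining 5 points need at least 2 more groups (each remaining group adds at most 3) — so at least 3 groups are needed, and 3 is optimal.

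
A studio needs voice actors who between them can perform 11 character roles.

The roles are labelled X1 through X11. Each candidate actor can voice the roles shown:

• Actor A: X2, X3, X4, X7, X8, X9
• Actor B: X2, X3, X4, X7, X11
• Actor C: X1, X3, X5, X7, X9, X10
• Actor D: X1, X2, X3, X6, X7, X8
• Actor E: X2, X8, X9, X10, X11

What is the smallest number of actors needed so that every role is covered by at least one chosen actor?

B and C and D together: B ∪ C ∪ D = {X1, X2, X3, X4, X5, X6, X7, X8, X9, X10, X11} — every role is covered.
Only C contains X5, so C is forced; the remaining 5 roles need at least 2 more actors (each remaining actor adds at most 3) — so at least 3 actors are needed, and 3 is optimal.

3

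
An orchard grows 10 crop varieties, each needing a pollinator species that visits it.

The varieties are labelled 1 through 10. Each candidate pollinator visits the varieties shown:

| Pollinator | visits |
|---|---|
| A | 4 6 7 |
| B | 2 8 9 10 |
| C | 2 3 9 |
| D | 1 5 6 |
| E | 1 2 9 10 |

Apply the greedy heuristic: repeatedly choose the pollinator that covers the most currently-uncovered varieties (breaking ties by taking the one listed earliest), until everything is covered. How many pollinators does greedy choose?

4

Greedy: pick B (covers 4 new) → pick A (covers 3 new) → pick D (covers 2 new) → pick C (covers 1 new). Total picks: 4.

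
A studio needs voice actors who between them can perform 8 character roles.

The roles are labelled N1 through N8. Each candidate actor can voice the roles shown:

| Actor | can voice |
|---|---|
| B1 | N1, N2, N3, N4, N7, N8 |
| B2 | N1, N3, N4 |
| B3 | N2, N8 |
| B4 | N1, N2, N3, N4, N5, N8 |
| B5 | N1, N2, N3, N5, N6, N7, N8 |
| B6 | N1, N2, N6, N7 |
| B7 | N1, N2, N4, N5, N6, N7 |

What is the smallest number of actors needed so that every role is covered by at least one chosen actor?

2

B4 and B7 together: B4 ∪ B7 = {N1, N2, N3, N4, N5, N6, N7, N8} — every role is covered.
No single actor has all 8 roles (the largest, B5, has 7), so 2 is optimal.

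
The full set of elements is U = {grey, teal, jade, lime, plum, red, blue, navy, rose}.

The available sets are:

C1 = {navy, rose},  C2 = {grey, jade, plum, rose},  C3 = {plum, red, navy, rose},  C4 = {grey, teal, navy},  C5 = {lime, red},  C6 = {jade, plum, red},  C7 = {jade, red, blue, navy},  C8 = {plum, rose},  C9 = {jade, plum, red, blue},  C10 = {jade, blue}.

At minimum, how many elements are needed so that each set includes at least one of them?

H = {lime, plum, blue, navy} meets every set (each contains at least one member of H), and |H| = 4.
The sets C4, C5, C8, C10 are pairwise disjoint, so any hitting set needs a separate element for each — at least 4. Hence 4 is optimal.

4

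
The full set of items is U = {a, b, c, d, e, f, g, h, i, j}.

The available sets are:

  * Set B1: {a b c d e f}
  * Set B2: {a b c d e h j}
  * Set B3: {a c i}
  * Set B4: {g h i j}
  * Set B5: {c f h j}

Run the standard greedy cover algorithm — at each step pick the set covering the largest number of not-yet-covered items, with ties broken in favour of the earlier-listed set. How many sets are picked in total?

Greedy: pick B2 (covers 7 new) → pick B4 (covers 2 new) → pick B1 (covers 1 new). Total picks: 3.
(The true minimum cover uses only 2 sets, so greedy is not optimal here.)

3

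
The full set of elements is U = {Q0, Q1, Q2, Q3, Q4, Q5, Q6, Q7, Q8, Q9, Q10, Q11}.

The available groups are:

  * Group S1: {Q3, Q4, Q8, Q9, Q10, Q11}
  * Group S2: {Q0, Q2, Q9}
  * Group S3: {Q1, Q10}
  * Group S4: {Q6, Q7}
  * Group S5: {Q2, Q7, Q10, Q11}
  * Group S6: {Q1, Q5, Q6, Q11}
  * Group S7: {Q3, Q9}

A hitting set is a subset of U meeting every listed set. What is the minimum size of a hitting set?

H = {Q1, Q7, Q9} meets every group (each contains at least one member of H), and |H| = 3.
The groups S3, S4, S7 are pairwise disjoint, so any hitting set needs a separate element for each — at least 3. Hence 3 is optimal.

3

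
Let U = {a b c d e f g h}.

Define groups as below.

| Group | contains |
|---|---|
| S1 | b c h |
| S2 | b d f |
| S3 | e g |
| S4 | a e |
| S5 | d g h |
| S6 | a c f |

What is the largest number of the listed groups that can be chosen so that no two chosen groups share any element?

S2, S3 are pairwise disjoint (S2={b,d,f}; S3={e,g}).
Every remaining group overlaps one of these, and no 3 of the listed groups are pairwise disjoint, so 2 is the maximum.

2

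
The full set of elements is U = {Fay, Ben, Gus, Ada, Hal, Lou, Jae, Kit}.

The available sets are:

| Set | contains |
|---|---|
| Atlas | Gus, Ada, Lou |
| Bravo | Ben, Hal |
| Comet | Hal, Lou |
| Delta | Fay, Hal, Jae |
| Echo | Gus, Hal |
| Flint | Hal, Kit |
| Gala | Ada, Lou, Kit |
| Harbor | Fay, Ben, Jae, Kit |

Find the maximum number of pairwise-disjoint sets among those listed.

Echo, Gala are pairwise disjoint (Echo={Gus,Hal}; Gala={Ada,Lou,Kit}).
Every remaining set overlaps one of these, and no 3 of the listed sets are pairwise disjoint, so 2 is the maximum.

2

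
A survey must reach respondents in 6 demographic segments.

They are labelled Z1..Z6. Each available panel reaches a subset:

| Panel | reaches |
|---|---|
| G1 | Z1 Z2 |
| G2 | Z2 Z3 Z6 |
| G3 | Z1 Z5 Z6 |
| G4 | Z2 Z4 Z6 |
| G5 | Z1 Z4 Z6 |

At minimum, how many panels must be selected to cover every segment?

3

G2 and G3 and G5 together: G2 ∪ G3 ∪ G5 = {Z1, Z2, Z3, Z4, Z5, Z6} — every segment is covered.
Only G2 contains Z3, so G2 is forced; the remaining 3 segments need at least 2 more panels (each remaining panel adds at most 2) — so at least 3 panels are needed, and 3 is optimal.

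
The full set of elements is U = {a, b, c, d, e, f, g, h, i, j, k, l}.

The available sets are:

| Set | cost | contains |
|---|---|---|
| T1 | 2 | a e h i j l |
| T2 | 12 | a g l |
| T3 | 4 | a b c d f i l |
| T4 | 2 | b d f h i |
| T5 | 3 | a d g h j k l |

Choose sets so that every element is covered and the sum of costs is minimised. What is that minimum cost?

T1, T3, T5 together cover every element (T1 ∪ T3 ∪ T5 = {a, b, c, d, e, f, g, h, i, j, k, l}); total cost 2 + 4 + 3 = 9.
The greedy pick T1, T4, T5, T3 costs 11; no covering selection beats 9.

9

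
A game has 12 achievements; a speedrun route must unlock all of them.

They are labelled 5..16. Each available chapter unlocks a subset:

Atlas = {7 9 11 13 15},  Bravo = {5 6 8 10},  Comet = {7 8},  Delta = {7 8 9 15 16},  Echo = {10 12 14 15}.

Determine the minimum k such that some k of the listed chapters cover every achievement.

Take {Atlas, Bravo, Delta, Echo}. Their union is {5, 6, 7, 8, 9, 10, 11, 12, 13, 14, 15, 16}, which is all 12 achievements.
Only Delta contains 16, so Delta is forced; the remaining 7 achievements need at least 3 more chapters (each remaining chapter adds at most 3) — so at least 4 chapters are needed, and 4 is optimal.

4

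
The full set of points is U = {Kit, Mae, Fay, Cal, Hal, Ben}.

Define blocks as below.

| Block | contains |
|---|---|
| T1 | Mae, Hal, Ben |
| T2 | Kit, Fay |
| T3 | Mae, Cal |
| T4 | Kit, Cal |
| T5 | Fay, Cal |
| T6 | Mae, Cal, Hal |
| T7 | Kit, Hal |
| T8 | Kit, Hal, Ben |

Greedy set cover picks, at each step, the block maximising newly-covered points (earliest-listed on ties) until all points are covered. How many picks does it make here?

3

Greedy: pick T1 (covers 3 new) → pick T2 (covers 2 new) → pick T3 (covers 1 new). Total picks: 3.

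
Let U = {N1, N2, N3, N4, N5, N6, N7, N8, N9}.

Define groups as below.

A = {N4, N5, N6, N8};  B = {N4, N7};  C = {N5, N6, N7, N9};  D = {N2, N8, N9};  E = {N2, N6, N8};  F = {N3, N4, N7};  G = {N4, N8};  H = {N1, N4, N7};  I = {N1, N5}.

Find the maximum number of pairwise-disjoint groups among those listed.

3

E, F, I are pairwise disjoint (E={N2,N6,N8}; F={N3,N4,N7}; I={N1,N5}).
Every remaining group overlaps one of these, and no 4 of the listed groups are pairwise disjoint, so 3 is the maximum.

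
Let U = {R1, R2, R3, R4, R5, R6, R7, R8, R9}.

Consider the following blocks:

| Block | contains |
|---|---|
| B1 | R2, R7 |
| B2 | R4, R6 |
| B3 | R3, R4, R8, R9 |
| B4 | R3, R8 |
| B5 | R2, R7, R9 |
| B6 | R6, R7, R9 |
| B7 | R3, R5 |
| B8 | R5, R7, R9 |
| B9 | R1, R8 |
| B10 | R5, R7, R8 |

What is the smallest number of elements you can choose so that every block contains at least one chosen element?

4

Take H = {R2, R5, R6, R8}. Each listed block contains at least one of these, so H is a hitting set of size 4.
The blocks B2, B5, B7, B9 are pairwise disjoint, so any hitting set needs a separate element for each — at least 4. Hence 4 is optimal.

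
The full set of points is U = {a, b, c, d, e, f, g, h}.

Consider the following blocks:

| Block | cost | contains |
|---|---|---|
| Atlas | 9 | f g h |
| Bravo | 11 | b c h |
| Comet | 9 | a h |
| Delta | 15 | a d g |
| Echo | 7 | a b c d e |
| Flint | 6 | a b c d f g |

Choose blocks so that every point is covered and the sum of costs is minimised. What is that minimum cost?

16

Atlas, Echo together cover every point (Atlas ∪ Echo = {a, b, c, d, e, f, g, h}); total cost 9 + 7 = 16.
The greedy pick Flint, Echo, Atlas costs 22; no covering selection beats 16.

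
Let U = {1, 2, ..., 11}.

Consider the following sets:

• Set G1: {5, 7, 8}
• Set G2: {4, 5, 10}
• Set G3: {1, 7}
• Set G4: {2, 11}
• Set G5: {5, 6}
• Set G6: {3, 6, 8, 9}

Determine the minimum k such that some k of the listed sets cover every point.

4

G2 and G3 and G4 and G6 together: G2 ∪ G3 ∪ G4 ∪ G6 = {1, 2, 3, 4, 5, 6, 7, 8, 9, 10, 11} — every point is covered.
Only G3 contains 1, so G3 is forced; the remaining 9 points need at least 3 more sets (each remaining set adds at most 4) — so at least 4 sets are needed, and 4 is optimal.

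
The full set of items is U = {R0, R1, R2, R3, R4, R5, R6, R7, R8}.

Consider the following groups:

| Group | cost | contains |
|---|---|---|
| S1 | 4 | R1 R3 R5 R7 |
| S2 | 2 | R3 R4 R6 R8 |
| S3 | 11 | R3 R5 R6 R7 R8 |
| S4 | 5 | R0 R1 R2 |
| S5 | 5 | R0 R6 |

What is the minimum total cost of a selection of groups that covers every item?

S1, S2, S4 together cover every item (S1 ∪ S2 ∪ S4 = {R0, R1, R2, R3, R4, R5, R6, R7, R8}); total cost 4 + 2 + 5 = 11.
No covering selection has total cost below 11.

11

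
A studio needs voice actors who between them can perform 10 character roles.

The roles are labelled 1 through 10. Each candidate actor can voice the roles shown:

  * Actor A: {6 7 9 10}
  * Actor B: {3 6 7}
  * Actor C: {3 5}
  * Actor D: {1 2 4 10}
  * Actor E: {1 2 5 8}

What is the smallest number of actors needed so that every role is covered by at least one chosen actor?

Take {A, B, D, E}. Their union is {1, 2, 3, 4, 5, 6, 7, 8, 9, 10}, which is all 10 roles.
No 3 of the 5 actors cover everything (all 10 combinations miss at least one role), so 4 is optimal.

4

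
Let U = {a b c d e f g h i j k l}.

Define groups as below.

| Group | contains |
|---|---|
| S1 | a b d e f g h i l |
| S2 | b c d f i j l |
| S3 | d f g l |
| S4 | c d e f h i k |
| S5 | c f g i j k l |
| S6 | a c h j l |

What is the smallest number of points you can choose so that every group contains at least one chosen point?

The 2 points {d, l} hit every group.
No single point lies in every group, so at least 2 are needed and 2 is optimal.

2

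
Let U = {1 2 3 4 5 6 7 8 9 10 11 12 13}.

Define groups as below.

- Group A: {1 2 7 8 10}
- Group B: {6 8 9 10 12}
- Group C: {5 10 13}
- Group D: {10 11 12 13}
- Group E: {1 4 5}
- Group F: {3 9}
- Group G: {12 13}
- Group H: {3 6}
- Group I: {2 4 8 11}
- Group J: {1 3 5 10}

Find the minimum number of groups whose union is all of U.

Take {A, D, E, F, H}. Their union is {1, 2, 3, 4, 5, 6, 7, 8, 9, 10, 11, 12, 13}, which is all 13 elements.
No 4 of the 10 groups cover everything (all 210 combinations miss at least one element), so 5 is optimal.

5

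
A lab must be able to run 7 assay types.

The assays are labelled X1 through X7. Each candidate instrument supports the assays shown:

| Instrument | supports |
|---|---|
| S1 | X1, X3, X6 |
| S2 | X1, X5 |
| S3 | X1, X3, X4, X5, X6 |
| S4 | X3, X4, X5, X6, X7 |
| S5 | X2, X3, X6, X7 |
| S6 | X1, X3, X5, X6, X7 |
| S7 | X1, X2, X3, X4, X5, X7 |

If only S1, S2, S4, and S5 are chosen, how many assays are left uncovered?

Union of S1, S2, S4, S5 = {X1, X2, X3, X4, X5, X6, X7} — that's every assay, so 0 are uncovered.

0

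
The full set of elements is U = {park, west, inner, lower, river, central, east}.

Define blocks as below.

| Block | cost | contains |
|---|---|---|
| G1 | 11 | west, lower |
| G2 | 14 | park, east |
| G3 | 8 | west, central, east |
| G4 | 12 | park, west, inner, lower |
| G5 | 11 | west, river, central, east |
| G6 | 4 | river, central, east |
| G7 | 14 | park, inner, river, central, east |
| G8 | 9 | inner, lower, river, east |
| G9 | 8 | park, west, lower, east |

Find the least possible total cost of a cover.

16

G4, G6 together cover every element (G4 ∪ G6 = {park, west, inner, lower, river, central, east}); total cost 12 + 4 = 16.
The greedy pick G6, G9, G8 costs 21; no covering selection beats 16.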